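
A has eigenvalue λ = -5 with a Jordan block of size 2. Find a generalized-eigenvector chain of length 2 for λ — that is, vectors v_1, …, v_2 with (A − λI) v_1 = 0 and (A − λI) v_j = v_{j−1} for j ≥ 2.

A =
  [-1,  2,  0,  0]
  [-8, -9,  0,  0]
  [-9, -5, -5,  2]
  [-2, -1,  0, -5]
A Jordan chain for λ = -5 of length 2:
v_1 = (4, -8, -9, -2)ᵀ
v_2 = (1, 0, 0, 0)ᵀ

Let N = A − (-5)·I. We want v_2 with N^2 v_2 = 0 but N^1 v_2 ≠ 0; then v_{j-1} := N · v_j for j = 2, …, 2.

Pick v_2 = (1, 0, 0, 0)ᵀ.
Then v_1 = N · v_2 = (4, -8, -9, -2)ᵀ.

Sanity check: (A − (-5)·I) v_1 = (0, 0, 0, 0)ᵀ = 0. ✓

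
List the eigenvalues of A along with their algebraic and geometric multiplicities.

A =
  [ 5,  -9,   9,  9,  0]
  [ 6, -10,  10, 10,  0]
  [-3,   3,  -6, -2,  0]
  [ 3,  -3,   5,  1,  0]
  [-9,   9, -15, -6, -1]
λ = -4: alg = 2, geom = 2; λ = -1: alg = 3, geom = 2

Step 1 — factor the characteristic polynomial to read off the algebraic multiplicities:
  χ_A(x) = (x + 1)^3*(x + 4)^2

Step 2 — compute geometric multiplicities via the rank-nullity identity g(λ) = n − rank(A − λI):
  rank(A − (-4)·I) = 3, so dim ker(A − (-4)·I) = n − 3 = 2
  rank(A − (-1)·I) = 3, so dim ker(A − (-1)·I) = n − 3 = 2

Summary:
  λ = -4: algebraic multiplicity = 2, geometric multiplicity = 2
  λ = -1: algebraic multiplicity = 3, geometric multiplicity = 2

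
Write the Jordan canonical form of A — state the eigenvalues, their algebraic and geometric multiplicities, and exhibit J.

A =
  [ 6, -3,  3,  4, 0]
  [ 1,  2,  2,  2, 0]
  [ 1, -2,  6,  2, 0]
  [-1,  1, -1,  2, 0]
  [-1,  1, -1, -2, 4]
J_3(4) ⊕ J_1(4) ⊕ J_1(4)

The characteristic polynomial is
  det(x·I − A) = x^5 - 20*x^4 + 160*x^3 - 640*x^2 + 1280*x - 1024 = (x - 4)^5

Eigenvalues and multiplicities (the geometric multiplicity of λ is n − rank(A − λI), which equals the number of Jordan blocks for λ):
  λ = 4: algebraic multiplicity = 5, geometric multiplicity = 3

Determining the block sizes for each eigenvalue:
  λ = 4: with am = 5 and gm = 3, the partition is not yet determined (e.g. several partitions of 5 into 3 parts exist). Let N = A − (4)·I. Computing rank(N^1) = 2, rank(N^2) = 1, rank(N^3) = 0; the number of blocks of size ≥ j is rank(N^{j−1}) − rank(N^j), giving [3, 1, 1]. So we have 1 block(s) of size 3, 2 block(s) of size 1 → block sizes [3, 1, 1]

Assembling the blocks gives a Jordan form
J =
  [4, 1, 0, 0, 0]
  [0, 4, 1, 0, 0]
  [0, 0, 4, 0, 0]
  [0, 0, 0, 4, 0]
  [0, 0, 0, 0, 4]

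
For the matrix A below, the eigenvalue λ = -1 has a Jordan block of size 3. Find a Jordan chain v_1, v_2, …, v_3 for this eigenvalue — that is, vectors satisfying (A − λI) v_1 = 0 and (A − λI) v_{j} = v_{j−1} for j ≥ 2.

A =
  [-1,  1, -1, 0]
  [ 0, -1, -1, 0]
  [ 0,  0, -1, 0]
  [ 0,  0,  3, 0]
A Jordan chain for λ = -1 of length 3:
v_1 = (-1, 0, 0, 0)ᵀ
v_2 = (-1, -1, 0, 0)ᵀ
v_3 = (0, 0, 1, -3)ᵀ

Let N = A − (-1)·I. We want v_3 with N^3 v_3 = 0 but N^2 v_3 ≠ 0; then v_{j-1} := N · v_j for j = 3, …, 2.

Pick v_3 = (0, 0, 1, -3)ᵀ.
Then v_2 = N · v_3 = (-1, -1, 0, 0)ᵀ.
Then v_1 = N · v_2 = (-1, 0, 0, 0)ᵀ.

Sanity check: (A − (-1)·I) v_1 = (0, 0, 0, 0)ᵀ = 0. ✓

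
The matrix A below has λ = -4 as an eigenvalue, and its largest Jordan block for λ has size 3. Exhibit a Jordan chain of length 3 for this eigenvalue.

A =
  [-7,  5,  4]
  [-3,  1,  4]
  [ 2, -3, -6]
A Jordan chain for λ = -4 of length 3:
v_1 = (2, 2, -1)ᵀ
v_2 = (-3, -3, 2)ᵀ
v_3 = (1, 0, 0)ᵀ

Let N = A − (-4)·I. We want v_3 with N^3 v_3 = 0 but N^2 v_3 ≠ 0; then v_{j-1} := N · v_j for j = 3, …, 2.

Pick v_3 = (1, 0, 0)ᵀ.
Then v_2 = N · v_3 = (-3, -3, 2)ᵀ.
Then v_1 = N · v_2 = (2, 2, -1)ᵀ.

Sanity check: (A − (-4)·I) v_1 = (0, 0, 0)ᵀ = 0. ✓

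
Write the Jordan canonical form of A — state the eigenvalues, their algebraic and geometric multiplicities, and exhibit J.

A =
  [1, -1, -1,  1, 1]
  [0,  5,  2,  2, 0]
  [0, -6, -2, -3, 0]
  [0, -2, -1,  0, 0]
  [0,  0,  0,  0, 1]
J_2(1) ⊕ J_2(1) ⊕ J_1(1)

The characteristic polynomial is
  det(x·I − A) = x^5 - 5*x^4 + 10*x^3 - 10*x^2 + 5*x - 1 = (x - 1)^5

Eigenvalues and multiplicities (the geometric multiplicity of λ is n − rank(A − λI), which equals the number of Jordan blocks for λ):
  λ = 1: algebraic multiplicity = 5, geometric multiplicity = 3

Determining the block sizes for each eigenvalue:
  λ = 1: with am = 5 and gm = 3, the partition is not yet determined (e.g. several partitions of 5 into 3 parts exist). Let N = A − (1)·I. Computing rank(N^1) = 2, rank(N^2) = 0; the number of blocks of size ≥ j is rank(N^{j−1}) − rank(N^j), giving [3, 2]. So we have 2 block(s) of size 2, 1 block(s) of size 1 → block sizes [2, 2, 1]

Assembling the blocks gives a Jordan form
J =
  [1, 1, 0, 0, 0]
  [0, 1, 0, 0, 0]
  [0, 0, 1, 1, 0]
  [0, 0, 0, 1, 0]
  [0, 0, 0, 0, 1]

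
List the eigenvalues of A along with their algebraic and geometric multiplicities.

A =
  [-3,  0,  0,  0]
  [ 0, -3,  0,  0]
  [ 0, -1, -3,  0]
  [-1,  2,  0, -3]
λ = -3: alg = 4, geom = 2

Step 1 — factor the characteristic polynomial to read off the algebraic multiplicities:
  χ_A(x) = (x + 3)^4

Step 2 — compute geometric multiplicities via the rank-nullity identity g(λ) = n − rank(A − λI):
  rank(A − (-3)·I) = 2, so dim ker(A − (-3)·I) = n − 2 = 2

Summary:
  λ = -3: algebraic multiplicity = 4, geometric multiplicity = 2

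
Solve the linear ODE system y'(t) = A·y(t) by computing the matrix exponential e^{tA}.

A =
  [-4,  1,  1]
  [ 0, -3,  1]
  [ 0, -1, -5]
e^{tA} =
  [exp(-4*t), t*exp(-4*t), t*exp(-4*t)]
  [0, t*exp(-4*t) + exp(-4*t), t*exp(-4*t)]
  [0, -t*exp(-4*t), -t*exp(-4*t) + exp(-4*t)]

Strategy: write A = P · J · P⁻¹ where J is a Jordan canonical form, so e^{tA} = P · e^{tJ} · P⁻¹, and e^{tJ} can be computed block-by-block.

A has Jordan form
J =
  [-4,  1,  0]
  [ 0, -4,  0]
  [ 0,  0, -4]
(up to reordering of blocks).

Per-block formulas:
  For a 1×1 block at λ = -4: exp(t · [-4]) = [e^(-4t)].
  For a 2×2 Jordan block J_2(-4): exp(t · J_2(-4)) = e^(-4t)·(I + t·N), where N is the 2×2 nilpotent shift.

After assembling e^{tJ} and conjugating by P, we get:

e^{tA} =
  [exp(-4*t), t*exp(-4*t), t*exp(-4*t)]
  [0, t*exp(-4*t) + exp(-4*t), t*exp(-4*t)]
  [0, -t*exp(-4*t), -t*exp(-4*t) + exp(-4*t)]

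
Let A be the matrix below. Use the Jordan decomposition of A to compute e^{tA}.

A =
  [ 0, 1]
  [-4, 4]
e^{tA} =
  [-2*t*exp(2*t) + exp(2*t), t*exp(2*t)]
  [-4*t*exp(2*t), 2*t*exp(2*t) + exp(2*t)]

Strategy: write A = P · J · P⁻¹ where J is a Jordan canonical form, so e^{tA} = P · e^{tJ} · P⁻¹, and e^{tJ} can be computed block-by-block.

A has Jordan form
J =
  [2, 1]
  [0, 2]
(up to reordering of blocks).

Per-block formulas:
  For a 2×2 Jordan block J_2(2): exp(t · J_2(2)) = e^(2t)·(I + t·N), where N is the 2×2 nilpotent shift.

After assembling e^{tJ} and conjugating by P, we get:

e^{tA} =
  [-2*t*exp(2*t) + exp(2*t), t*exp(2*t)]
  [-4*t*exp(2*t), 2*t*exp(2*t) + exp(2*t)]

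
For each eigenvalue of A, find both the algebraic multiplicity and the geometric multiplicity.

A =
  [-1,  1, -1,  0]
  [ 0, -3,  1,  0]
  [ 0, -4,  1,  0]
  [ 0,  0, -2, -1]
λ = -1: alg = 4, geom = 2

Step 1 — factor the characteristic polynomial to read off the algebraic multiplicities:
  χ_A(x) = (x + 1)^4

Step 2 — compute geometric multiplicities via the rank-nullity identity g(λ) = n − rank(A − λI):
  rank(A − (-1)·I) = 2, so dim ker(A − (-1)·I) = n − 2 = 2

Summary:
  λ = -1: algebraic multiplicity = 4, geometric multiplicity = 2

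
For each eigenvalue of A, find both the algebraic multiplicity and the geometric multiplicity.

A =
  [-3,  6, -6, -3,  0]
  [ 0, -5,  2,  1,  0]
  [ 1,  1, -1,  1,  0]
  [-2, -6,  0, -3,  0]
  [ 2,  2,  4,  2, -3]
λ = -3: alg = 5, geom = 3

Step 1 — factor the characteristic polynomial to read off the algebraic multiplicities:
  χ_A(x) = (x + 3)^5

Step 2 — compute geometric multiplicities via the rank-nullity identity g(λ) = n − rank(A − λI):
  rank(A − (-3)·I) = 2, so dim ker(A − (-3)·I) = n − 2 = 3

Summary:
  λ = -3: algebraic multiplicity = 5, geometric multiplicity = 3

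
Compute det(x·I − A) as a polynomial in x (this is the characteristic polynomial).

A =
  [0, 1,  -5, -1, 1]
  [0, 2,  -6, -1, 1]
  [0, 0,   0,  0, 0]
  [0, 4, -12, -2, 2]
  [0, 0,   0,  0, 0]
x^5

Expanding det(x·I − A) (e.g. by cofactor expansion or by noting that A is similar to its Jordan form J, which has the same characteristic polynomial as A) gives
  χ_A(x) = x^5
which factors as x^5. The eigenvalues (with algebraic multiplicities) are λ = 0 with multiplicity 5.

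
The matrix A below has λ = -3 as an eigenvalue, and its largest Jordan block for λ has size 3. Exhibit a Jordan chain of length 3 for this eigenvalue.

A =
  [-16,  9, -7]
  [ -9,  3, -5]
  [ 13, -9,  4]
A Jordan chain for λ = -3 of length 3:
v_1 = (-3, -2, 3)ᵀ
v_2 = (-13, -9, 13)ᵀ
v_3 = (1, 0, 0)ᵀ

Let N = A − (-3)·I. We want v_3 with N^3 v_3 = 0 but N^2 v_3 ≠ 0; then v_{j-1} := N · v_j for j = 3, …, 2.

Pick v_3 = (1, 0, 0)ᵀ.
Then v_2 = N · v_3 = (-13, -9, 13)ᵀ.
Then v_1 = N · v_2 = (-3, -2, 3)ᵀ.

Sanity check: (A − (-3)·I) v_1 = (0, 0, 0)ᵀ = 0. ✓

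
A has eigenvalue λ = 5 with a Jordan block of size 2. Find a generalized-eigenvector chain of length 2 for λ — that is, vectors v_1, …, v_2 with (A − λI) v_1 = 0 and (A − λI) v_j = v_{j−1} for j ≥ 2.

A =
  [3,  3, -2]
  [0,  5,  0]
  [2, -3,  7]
A Jordan chain for λ = 5 of length 2:
v_1 = (-2, 0, 2)ᵀ
v_2 = (1, 0, 0)ᵀ

Let N = A − (5)·I. We want v_2 with N^2 v_2 = 0 but N^1 v_2 ≠ 0; then v_{j-1} := N · v_j for j = 2, …, 2.

Pick v_2 = (1, 0, 0)ᵀ.
Then v_1 = N · v_2 = (-2, 0, 2)ᵀ.

Sanity check: (A − (5)·I) v_1 = (0, 0, 0)ᵀ = 0. ✓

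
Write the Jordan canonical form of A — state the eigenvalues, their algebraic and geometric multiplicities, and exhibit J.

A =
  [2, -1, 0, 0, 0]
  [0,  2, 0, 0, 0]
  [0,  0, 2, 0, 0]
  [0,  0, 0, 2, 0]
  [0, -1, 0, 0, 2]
J_2(2) ⊕ J_1(2) ⊕ J_1(2) ⊕ J_1(2)

The characteristic polynomial is
  det(x·I − A) = x^5 - 10*x^4 + 40*x^3 - 80*x^2 + 80*x - 32 = (x - 2)^5

Eigenvalues and multiplicities (the geometric multiplicity of λ is n − rank(A − λI), which equals the number of Jordan blocks for λ):
  λ = 2: algebraic multiplicity = 5, geometric multiplicity = 4

Determining the block sizes for each eigenvalue:
  λ = 2: 4 blocks summing to 5 forces exactly one block of size 2 and the rest size 1 → block sizes [2, 1, 1, 1]

Assembling the blocks gives a Jordan form
J =
  [2, 1, 0, 0, 0]
  [0, 2, 0, 0, 0]
  [0, 0, 2, 0, 0]
  [0, 0, 0, 2, 0]
  [0, 0, 0, 0, 2]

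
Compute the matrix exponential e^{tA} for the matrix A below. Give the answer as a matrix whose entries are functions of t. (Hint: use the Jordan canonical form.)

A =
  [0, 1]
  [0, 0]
e^{tA} =
  [1, t]
  [0, 1]

Strategy: write A = P · J · P⁻¹ where J is a Jordan canonical form, so e^{tA} = P · e^{tJ} · P⁻¹, and e^{tJ} can be computed block-by-block.

A has Jordan form
J =
  [0, 1]
  [0, 0]
(up to reordering of blocks).

Per-block formulas:
  For a 2×2 Jordan block J_2(0): exp(t · J_2(0)) = e^(0t)·(I + t·N), where N is the 2×2 nilpotent shift.

After assembling e^{tJ} and conjugating by P, we get:

e^{tA} =
  [1, t]
  [0, 1]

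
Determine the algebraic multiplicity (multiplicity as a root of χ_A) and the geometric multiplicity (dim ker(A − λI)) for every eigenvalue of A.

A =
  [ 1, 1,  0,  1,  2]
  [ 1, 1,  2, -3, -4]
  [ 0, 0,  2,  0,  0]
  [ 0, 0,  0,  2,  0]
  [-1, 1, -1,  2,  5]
λ = 2: alg = 4, geom = 3; λ = 3: alg = 1, geom = 1

Step 1 — factor the characteristic polynomial to read off the algebraic multiplicities:
  χ_A(x) = (x - 3)*(x - 2)^4

Step 2 — compute geometric multiplicities via the rank-nullity identity g(λ) = n − rank(A − λI):
  rank(A − (2)·I) = 2, so dim ker(A − (2)·I) = n − 2 = 3
  rank(A − (3)·I) = 4, so dim ker(A − (3)·I) = n − 4 = 1

Summary:
  λ = 2: algebraic multiplicity = 4, geometric multiplicity = 3
  λ = 3: algebraic multiplicity = 1, geometric multiplicity = 1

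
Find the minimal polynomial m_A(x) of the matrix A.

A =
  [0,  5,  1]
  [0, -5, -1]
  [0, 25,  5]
x^2

The characteristic polynomial is χ_A(x) = x^3, so the eigenvalues are known. The minimal polynomial is
  m_A(x) = Π_λ (x − λ)^{k_λ}
where k_λ is the size of the *largest* Jordan block for λ (equivalently, the smallest k with (A − λI)^k v = 0 for every generalised eigenvector v of λ).

  λ = 0: largest Jordan block has size 2, contributing (x − 0)^2

So m_A(x) = x^2 = x^2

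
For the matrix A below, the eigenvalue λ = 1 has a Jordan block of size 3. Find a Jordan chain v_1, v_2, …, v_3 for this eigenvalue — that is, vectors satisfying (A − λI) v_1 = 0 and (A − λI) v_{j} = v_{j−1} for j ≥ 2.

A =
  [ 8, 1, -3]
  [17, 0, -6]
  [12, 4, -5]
A Jordan chain for λ = 1 of length 3:
v_1 = (30, 30, 80)ᵀ
v_2 = (7, 17, 12)ᵀ
v_3 = (1, 0, 0)ᵀ

Let N = A − (1)·I. We want v_3 with N^3 v_3 = 0 but N^2 v_3 ≠ 0; then v_{j-1} := N · v_j for j = 3, …, 2.

Pick v_3 = (1, 0, 0)ᵀ.
Then v_2 = N · v_3 = (7, 17, 12)ᵀ.
Then v_1 = N · v_2 = (30, 30, 80)ᵀ.

Sanity check: (A − (1)·I) v_1 = (0, 0, 0)ᵀ = 0. ✓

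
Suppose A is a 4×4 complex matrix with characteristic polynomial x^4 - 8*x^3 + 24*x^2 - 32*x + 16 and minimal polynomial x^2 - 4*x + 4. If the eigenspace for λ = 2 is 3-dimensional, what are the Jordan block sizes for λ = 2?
Block sizes for λ = 2: [2, 1, 1]

Step 1 — from the characteristic polynomial, algebraic multiplicity of λ = 2 is 4. From dim ker(A − (2)·I) = 3, there are exactly 3 Jordan blocks for λ = 2.
Step 2 — from the minimal polynomial, the factor (x − 2)^2 tells us the largest block for λ = 2 has size 2.
Step 3 — with total size 4, 3 blocks, and largest block 2, the block sizes (in nonincreasing order) are [2, 1, 1].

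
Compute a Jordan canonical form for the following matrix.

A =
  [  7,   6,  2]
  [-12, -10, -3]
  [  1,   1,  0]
J_3(-1)

The characteristic polynomial is
  det(x·I − A) = x^3 + 3*x^2 + 3*x + 1 = (x + 1)^3

Eigenvalues and multiplicities (the geometric multiplicity of λ is n − rank(A − λI), which equals the number of Jordan blocks for λ):
  λ = -1: algebraic multiplicity = 3, geometric multiplicity = 1

Determining the block sizes for each eigenvalue:
  λ = -1: one block (gm = 1), so the single block has size am = 3 → block sizes [3]

Assembling the blocks gives a Jordan form
J =
  [-1,  1,  0]
  [ 0, -1,  1]
  [ 0,  0, -1]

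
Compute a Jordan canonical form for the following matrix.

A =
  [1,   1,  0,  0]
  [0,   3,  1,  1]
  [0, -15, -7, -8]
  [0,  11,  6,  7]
J_3(1) ⊕ J_1(1)

The characteristic polynomial is
  det(x·I − A) = x^4 - 4*x^3 + 6*x^2 - 4*x + 1 = (x - 1)^4

Eigenvalues and multiplicities (the geometric multiplicity of λ is n − rank(A − λI), which equals the number of Jordan blocks for λ):
  λ = 1: algebraic multiplicity = 4, geometric multiplicity = 2

Determining the block sizes for each eigenvalue:
  λ = 1: with am = 4 and gm = 2, the partition is not yet determined (e.g. several partitions of 4 into 2 parts exist). Let N = A − (1)·I. Computing rank(N^1) = 2, rank(N^2) = 1, rank(N^3) = 0; the number of blocks of size ≥ j is rank(N^{j−1}) − rank(N^j), giving [2, 1, 1]. So we have 1 block(s) of size 3, 1 block(s) of size 1 → block sizes [3, 1]

Assembling the blocks gives a Jordan form
J =
  [1, 1, 0, 0]
  [0, 1, 1, 0]
  [0, 0, 1, 0]
  [0, 0, 0, 1]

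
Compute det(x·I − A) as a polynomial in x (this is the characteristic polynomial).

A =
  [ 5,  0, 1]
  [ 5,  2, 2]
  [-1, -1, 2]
x^3 - 9*x^2 + 27*x - 27

Expanding det(x·I − A) (e.g. by cofactor expansion or by noting that A is similar to its Jordan form J, which has the same characteristic polynomial as A) gives
  χ_A(x) = x^3 - 9*x^2 + 27*x - 27
which factors as (x - 3)^3. The eigenvalues (with algebraic multiplicities) are λ = 3 with multiplicity 3.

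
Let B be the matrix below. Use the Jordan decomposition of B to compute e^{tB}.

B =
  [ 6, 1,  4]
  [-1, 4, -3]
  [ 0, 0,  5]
e^{tB} =
  [t*exp(5*t) + exp(5*t), t*exp(5*t), t^2*exp(5*t)/2 + 4*t*exp(5*t)]
  [-t*exp(5*t), -t*exp(5*t) + exp(5*t), -t^2*exp(5*t)/2 - 3*t*exp(5*t)]
  [0, 0, exp(5*t)]

Strategy: write B = P · J · P⁻¹ where J is a Jordan canonical form, so e^{tB} = P · e^{tJ} · P⁻¹, and e^{tJ} can be computed block-by-block.

B has Jordan form
J =
  [5, 1, 0]
  [0, 5, 1]
  [0, 0, 5]
(up to reordering of blocks).

Per-block formulas:
  For a 3×3 Jordan block J_3(5): exp(t · J_3(5)) = e^(5t)·(I + t·N + (t^2/2)·N^2), where N is the 3×3 nilpotent shift.

After assembling e^{tJ} and conjugating by P, we get:

e^{tB} =
  [t*exp(5*t) + exp(5*t), t*exp(5*t), t^2*exp(5*t)/2 + 4*t*exp(5*t)]
  [-t*exp(5*t), -t*exp(5*t) + exp(5*t), -t^2*exp(5*t)/2 - 3*t*exp(5*t)]
  [0, 0, exp(5*t)]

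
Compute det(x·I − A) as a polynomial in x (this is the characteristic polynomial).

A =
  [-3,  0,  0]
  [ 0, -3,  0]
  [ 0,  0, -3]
x^3 + 9*x^2 + 27*x + 27

Expanding det(x·I − A) (e.g. by cofactor expansion or by noting that A is similar to its Jordan form J, which has the same characteristic polynomial as A) gives
  χ_A(x) = x^3 + 9*x^2 + 27*x + 27
which factors as (x + 3)^3. The eigenvalues (with algebraic multiplicities) are λ = -3 with multiplicity 3.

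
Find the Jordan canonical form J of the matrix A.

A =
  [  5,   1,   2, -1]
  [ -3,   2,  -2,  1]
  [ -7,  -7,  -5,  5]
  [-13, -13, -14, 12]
J_3(3) ⊕ J_1(5)

The characteristic polynomial is
  det(x·I − A) = x^4 - 14*x^3 + 72*x^2 - 162*x + 135 = (x - 5)*(x - 3)^3

Eigenvalues and multiplicities (the geometric multiplicity of λ is n − rank(A − λI), which equals the number of Jordan blocks for λ):
  λ = 3: algebraic multiplicity = 3, geometric multiplicity = 1
  λ = 5: algebraic multiplicity = 1, geometric multiplicity = 1

Determining the block sizes for each eigenvalue:
  λ = 3: one block (gm = 1), so the single block has size am = 3 → block sizes [3]
  λ = 5: one block (gm = 1), so the single block has size am = 1 → block sizes [1]

Assembling the blocks gives a Jordan form
J =
  [3, 1, 0, 0]
  [0, 3, 1, 0]
  [0, 0, 3, 0]
  [0, 0, 0, 5]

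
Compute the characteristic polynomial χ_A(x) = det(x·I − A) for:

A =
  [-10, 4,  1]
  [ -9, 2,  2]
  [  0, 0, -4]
x^3 + 12*x^2 + 48*x + 64

Expanding det(x·I − A) (e.g. by cofactor expansion or by noting that A is similar to its Jordan form J, which has the same characteristic polynomial as A) gives
  χ_A(x) = x^3 + 12*x^2 + 48*x + 64
which factors as (x + 4)^3. The eigenvalues (with algebraic multiplicities) are λ = -4 with multiplicity 3.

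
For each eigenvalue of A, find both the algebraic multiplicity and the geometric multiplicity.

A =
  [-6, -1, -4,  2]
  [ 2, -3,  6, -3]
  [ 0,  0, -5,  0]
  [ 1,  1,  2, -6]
λ = -5: alg = 4, geom = 2

Step 1 — factor the characteristic polynomial to read off the algebraic multiplicities:
  χ_A(x) = (x + 5)^4

Step 2 — compute geometric multiplicities via the rank-nullity identity g(λ) = n − rank(A − λI):
  rank(A − (-5)·I) = 2, so dim ker(A − (-5)·I) = n − 2 = 2

Summary:
  λ = -5: algebraic multiplicity = 4, geometric multiplicity = 2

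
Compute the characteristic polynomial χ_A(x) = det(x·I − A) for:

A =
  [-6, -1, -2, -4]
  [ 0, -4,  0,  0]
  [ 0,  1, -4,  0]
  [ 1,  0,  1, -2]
x^4 + 16*x^3 + 96*x^2 + 256*x + 256

Expanding det(x·I − A) (e.g. by cofactor expansion or by noting that A is similar to its Jordan form J, which has the same characteristic polynomial as A) gives
  χ_A(x) = x^4 + 16*x^3 + 96*x^2 + 256*x + 256
which factors as (x + 4)^4. The eigenvalues (with algebraic multiplicities) are λ = -4 with multiplicity 4.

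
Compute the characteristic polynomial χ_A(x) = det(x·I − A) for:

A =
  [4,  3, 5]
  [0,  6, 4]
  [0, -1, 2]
x^3 - 12*x^2 + 48*x - 64

Expanding det(x·I − A) (e.g. by cofactor expansion or by noting that A is similar to its Jordan form J, which has the same characteristic polynomial as A) gives
  χ_A(x) = x^3 - 12*x^2 + 48*x - 64
which factors as (x - 4)^3. The eigenvalues (with algebraic multiplicities) are λ = 4 with multiplicity 3.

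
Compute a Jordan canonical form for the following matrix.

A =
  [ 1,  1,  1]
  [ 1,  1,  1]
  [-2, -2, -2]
J_2(0) ⊕ J_1(0)

The characteristic polynomial is
  det(x·I − A) = x^3

Eigenvalues and multiplicities (the geometric multiplicity of λ is n − rank(A − λI), which equals the number of Jordan blocks for λ):
  λ = 0: algebraic multiplicity = 3, geometric multiplicity = 2

Determining the block sizes for each eigenvalue:
  λ = 0: 2 blocks summing to 3 forces exactly one block of size 2 and the rest size 1 → block sizes [2, 1]

Assembling the blocks gives a Jordan form
J =
  [0, 1, 0]
  [0, 0, 0]
  [0, 0, 0]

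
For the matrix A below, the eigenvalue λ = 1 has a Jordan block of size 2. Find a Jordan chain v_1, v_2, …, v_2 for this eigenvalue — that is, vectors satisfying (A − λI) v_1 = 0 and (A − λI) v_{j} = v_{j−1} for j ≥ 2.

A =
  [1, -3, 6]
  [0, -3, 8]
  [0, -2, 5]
A Jordan chain for λ = 1 of length 2:
v_1 = (-3, -4, -2)ᵀ
v_2 = (0, 1, 0)ᵀ

Let N = A − (1)·I. We want v_2 with N^2 v_2 = 0 but N^1 v_2 ≠ 0; then v_{j-1} := N · v_j for j = 2, …, 2.

Pick v_2 = (0, 1, 0)ᵀ.
Then v_1 = N · v_2 = (-3, -4, -2)ᵀ.

Sanity check: (A − (1)·I) v_1 = (0, 0, 0)ᵀ = 0. ✓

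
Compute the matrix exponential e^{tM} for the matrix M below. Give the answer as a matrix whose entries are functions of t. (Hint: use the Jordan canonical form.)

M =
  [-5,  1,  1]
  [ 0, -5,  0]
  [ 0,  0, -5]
e^{tM} =
  [exp(-5*t), t*exp(-5*t), t*exp(-5*t)]
  [0, exp(-5*t), 0]
  [0, 0, exp(-5*t)]

Strategy: write M = P · J · P⁻¹ where J is a Jordan canonical form, so e^{tM} = P · e^{tJ} · P⁻¹, and e^{tJ} can be computed block-by-block.

M has Jordan form
J =
  [-5,  1,  0]
  [ 0, -5,  0]
  [ 0,  0, -5]
(up to reordering of blocks).

Per-block formulas:
  For a 2×2 Jordan block J_2(-5): exp(t · J_2(-5)) = e^(-5t)·(I + t·N), where N is the 2×2 nilpotent shift.
  For a 1×1 block at λ = -5: exp(t · [-5]) = [e^(-5t)].

After assembling e^{tJ} and conjugating by P, we get:

e^{tM} =
  [exp(-5*t), t*exp(-5*t), t*exp(-5*t)]
  [0, exp(-5*t), 0]
  [0, 0, exp(-5*t)]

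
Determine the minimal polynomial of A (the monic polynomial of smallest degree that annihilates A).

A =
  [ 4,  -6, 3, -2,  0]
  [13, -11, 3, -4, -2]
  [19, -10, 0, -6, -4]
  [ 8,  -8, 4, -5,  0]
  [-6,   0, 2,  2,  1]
x^3 + 7*x^2 + 15*x + 9

The characteristic polynomial is χ_A(x) = (x + 1)^2*(x + 3)^3, so the eigenvalues are known. The minimal polynomial is
  m_A(x) = Π_λ (x − λ)^{k_λ}
where k_λ is the size of the *largest* Jordan block for λ (equivalently, the smallest k with (A − λI)^k v = 0 for every generalised eigenvector v of λ).

  λ = -3: largest Jordan block has size 2, contributing (x + 3)^2
  λ = -1: largest Jordan block has size 1, contributing (x + 1)

So m_A(x) = (x + 1)*(x + 3)^2 = x^3 + 7*x^2 + 15*x + 9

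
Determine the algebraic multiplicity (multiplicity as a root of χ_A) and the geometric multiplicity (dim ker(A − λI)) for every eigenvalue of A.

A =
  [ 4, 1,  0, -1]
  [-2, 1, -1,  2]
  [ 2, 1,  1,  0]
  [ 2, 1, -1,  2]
λ = 2: alg = 4, geom = 2

Step 1 — factor the characteristic polynomial to read off the algebraic multiplicities:
  χ_A(x) = (x - 2)^4

Step 2 — compute geometric multiplicities via the rank-nullity identity g(λ) = n − rank(A − λI):
  rank(A − (2)·I) = 2, so dim ker(A − (2)·I) = n − 2 = 2

Summary:
  λ = 2: algebraic multiplicity = 4, geometric multiplicity = 2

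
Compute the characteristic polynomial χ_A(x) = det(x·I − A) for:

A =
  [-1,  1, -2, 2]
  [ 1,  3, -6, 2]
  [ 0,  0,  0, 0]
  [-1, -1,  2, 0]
x^4 - 2*x^3

Expanding det(x·I − A) (e.g. by cofactor expansion or by noting that A is similar to its Jordan form J, which has the same characteristic polynomial as A) gives
  χ_A(x) = x^4 - 2*x^3
which factors as x^3*(x - 2). The eigenvalues (with algebraic multiplicities) are λ = 0 with multiplicity 3, λ = 2 with multiplicity 1.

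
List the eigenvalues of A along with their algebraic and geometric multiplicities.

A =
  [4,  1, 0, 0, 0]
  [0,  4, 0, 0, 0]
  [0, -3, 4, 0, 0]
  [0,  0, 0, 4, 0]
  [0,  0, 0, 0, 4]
λ = 4: alg = 5, geom = 4

Step 1 — factor the characteristic polynomial to read off the algebraic multiplicities:
  χ_A(x) = (x - 4)^5

Step 2 — compute geometric multiplicities via the rank-nullity identity g(λ) = n − rank(A − λI):
  rank(A − (4)·I) = 1, so dim ker(A − (4)·I) = n − 1 = 4

Summary:
  λ = 4: algebraic multiplicity = 5, geometric multiplicity = 4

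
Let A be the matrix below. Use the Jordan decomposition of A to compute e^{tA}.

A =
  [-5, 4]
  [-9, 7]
e^{tA} =
  [-6*t*exp(t) + exp(t), 4*t*exp(t)]
  [-9*t*exp(t), 6*t*exp(t) + exp(t)]

Strategy: write A = P · J · P⁻¹ where J is a Jordan canonical form, so e^{tA} = P · e^{tJ} · P⁻¹, and e^{tJ} can be computed block-by-block.

A has Jordan form
J =
  [1, 1]
  [0, 1]
(up to reordering of blocks).

Per-block formulas:
  For a 2×2 Jordan block J_2(1): exp(t · J_2(1)) = e^(1t)·(I + t·N), where N is the 2×2 nilpotent shift.

After assembling e^{tJ} and conjugating by P, we get:

e^{tA} =
  [-6*t*exp(t) + exp(t), 4*t*exp(t)]
  [-9*t*exp(t), 6*t*exp(t) + exp(t)]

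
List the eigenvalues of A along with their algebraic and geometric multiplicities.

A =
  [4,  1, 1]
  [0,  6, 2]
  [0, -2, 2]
λ = 4: alg = 3, geom = 2

Step 1 — factor the characteristic polynomial to read off the algebraic multiplicities:
  χ_A(x) = (x - 4)^3

Step 2 — compute geometric multiplicities via the rank-nullity identity g(λ) = n − rank(A − λI):
  rank(A − (4)·I) = 1, so dim ker(A − (4)·I) = n − 1 = 2

Summary:
  λ = 4: algebraic multiplicity = 3, geometric multiplicity = 2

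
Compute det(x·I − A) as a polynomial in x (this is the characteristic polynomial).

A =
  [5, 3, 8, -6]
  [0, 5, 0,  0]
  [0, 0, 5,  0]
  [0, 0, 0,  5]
x^4 - 20*x^3 + 150*x^2 - 500*x + 625

Expanding det(x·I − A) (e.g. by cofactor expansion or by noting that A is similar to its Jordan form J, which has the same characteristic polynomial as A) gives
  χ_A(x) = x^4 - 20*x^3 + 150*x^2 - 500*x + 625
which factors as (x - 5)^4. The eigenvalues (with algebraic multiplicities) are λ = 5 with multiplicity 4.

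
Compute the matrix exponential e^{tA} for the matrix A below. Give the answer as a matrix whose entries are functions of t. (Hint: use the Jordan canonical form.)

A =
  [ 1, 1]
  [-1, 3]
e^{tA} =
  [-t*exp(2*t) + exp(2*t), t*exp(2*t)]
  [-t*exp(2*t), t*exp(2*t) + exp(2*t)]

Strategy: write A = P · J · P⁻¹ where J is a Jordan canonical form, so e^{tA} = P · e^{tJ} · P⁻¹, and e^{tJ} can be computed block-by-block.

A has Jordan form
J =
  [2, 1]
  [0, 2]
(up to reordering of blocks).

Per-block formulas:
  For a 2×2 Jordan block J_2(2): exp(t · J_2(2)) = e^(2t)·(I + t·N), where N is the 2×2 nilpotent shift.

After assembling e^{tJ} and conjugating by P, we get:

e^{tA} =
  [-t*exp(2*t) + exp(2*t), t*exp(2*t)]
  [-t*exp(2*t), t*exp(2*t) + exp(2*t)]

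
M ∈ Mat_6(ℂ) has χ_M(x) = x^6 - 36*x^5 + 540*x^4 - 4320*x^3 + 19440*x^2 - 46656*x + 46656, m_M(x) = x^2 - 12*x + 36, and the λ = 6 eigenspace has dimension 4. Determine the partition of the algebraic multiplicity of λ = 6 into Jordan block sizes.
Block sizes for λ = 6: [2, 2, 1, 1]

Step 1 — from the characteristic polynomial, algebraic multiplicity of λ = 6 is 6. From dim ker(M − (6)·I) = 4, there are exactly 4 Jordan blocks for λ = 6.
Step 2 — from the minimal polynomial, the factor (x − 6)^2 tells us the largest block for λ = 6 has size 2.
Step 3 — with total size 6, 4 blocks, and largest block 2, the block sizes (in nonincreasing order) are [2, 2, 1, 1].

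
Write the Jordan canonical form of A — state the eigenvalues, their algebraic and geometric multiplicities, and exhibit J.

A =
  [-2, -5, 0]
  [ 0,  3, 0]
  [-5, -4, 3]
J_1(-2) ⊕ J_2(3)

The characteristic polynomial is
  det(x·I − A) = x^3 - 4*x^2 - 3*x + 18 = (x - 3)^2*(x + 2)

Eigenvalues and multiplicities (the geometric multiplicity of λ is n − rank(A − λI), which equals the number of Jordan blocks for λ):
  λ = -2: algebraic multiplicity = 1, geometric multiplicity = 1
  λ = 3: algebraic multiplicity = 2, geometric multiplicity = 1

Determining the block sizes for each eigenvalue:
  λ = -2: one block (gm = 1), so the single block has size am = 1 → block sizes [1]
  λ = 3: one block (gm = 1), so the single block has size am = 2 → block sizes [2]

Assembling the blocks gives a Jordan form
J =
  [-2, 0, 0]
  [ 0, 3, 1]
  [ 0, 0, 3]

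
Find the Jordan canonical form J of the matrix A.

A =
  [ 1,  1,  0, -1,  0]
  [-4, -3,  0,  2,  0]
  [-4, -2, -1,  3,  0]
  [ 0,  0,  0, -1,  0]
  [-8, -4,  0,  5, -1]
J_2(-1) ⊕ J_2(-1) ⊕ J_1(-1)

The characteristic polynomial is
  det(x·I − A) = x^5 + 5*x^4 + 10*x^3 + 10*x^2 + 5*x + 1 = (x + 1)^5

Eigenvalues and multiplicities (the geometric multiplicity of λ is n − rank(A − λI), which equals the number of Jordan blocks for λ):
  λ = -1: algebraic multiplicity = 5, geometric multiplicity = 3

Determining the block sizes for each eigenvalue:
  λ = -1: with am = 5 and gm = 3, the partition is not yet determined (e.g. several partitions of 5 into 3 parts exist). Let N = A − (-1)·I. Computing rank(N^1) = 2, rank(N^2) = 0; the number of blocks of size ≥ j is rank(N^{j−1}) − rank(N^j), giving [3, 2]. So we have 2 block(s) of size 2, 1 block(s) of size 1 → block sizes [2, 2, 1]

Assembling the blocks gives a Jordan form
J =
  [-1,  1,  0,  0,  0]
  [ 0, -1,  0,  0,  0]
  [ 0,  0, -1,  1,  0]
  [ 0,  0,  0, -1,  0]
  [ 0,  0,  0,  0, -1]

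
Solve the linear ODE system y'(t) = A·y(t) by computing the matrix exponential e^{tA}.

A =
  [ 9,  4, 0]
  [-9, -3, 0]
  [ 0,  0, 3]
e^{tA} =
  [6*t*exp(3*t) + exp(3*t), 4*t*exp(3*t), 0]
  [-9*t*exp(3*t), -6*t*exp(3*t) + exp(3*t), 0]
  [0, 0, exp(3*t)]

Strategy: write A = P · J · P⁻¹ where J is a Jordan canonical form, so e^{tA} = P · e^{tJ} · P⁻¹, and e^{tJ} can be computed block-by-block.

A has Jordan form
J =
  [3, 1, 0]
  [0, 3, 0]
  [0, 0, 3]
(up to reordering of blocks).

Per-block formulas:
  For a 2×2 Jordan block J_2(3): exp(t · J_2(3)) = e^(3t)·(I + t·N), where N is the 2×2 nilpotent shift.
  For a 1×1 block at λ = 3: exp(t · [3]) = [e^(3t)].

After assembling e^{tJ} and conjugating by P, we get:

e^{tA} =
  [6*t*exp(3*t) + exp(3*t), 4*t*exp(3*t), 0]
  [-9*t*exp(3*t), -6*t*exp(3*t) + exp(3*t), 0]
  [0, 0, exp(3*t)]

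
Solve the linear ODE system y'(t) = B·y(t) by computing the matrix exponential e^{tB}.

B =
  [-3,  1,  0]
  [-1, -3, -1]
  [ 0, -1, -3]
e^{tB} =
  [-t^2*exp(-3*t)/2 + exp(-3*t), t*exp(-3*t), -t^2*exp(-3*t)/2]
  [-t*exp(-3*t), exp(-3*t), -t*exp(-3*t)]
  [t^2*exp(-3*t)/2, -t*exp(-3*t), t^2*exp(-3*t)/2 + exp(-3*t)]

Strategy: write B = P · J · P⁻¹ where J is a Jordan canonical form, so e^{tB} = P · e^{tJ} · P⁻¹, and e^{tJ} can be computed block-by-block.

B has Jordan form
J =
  [-3,  1,  0]
  [ 0, -3,  1]
  [ 0,  0, -3]
(up to reordering of blocks).

Per-block formulas:
  For a 3×3 Jordan block J_3(-3): exp(t · J_3(-3)) = e^(-3t)·(I + t·N + (t^2/2)·N^2), where N is the 3×3 nilpotent shift.

After assembling e^{tJ} and conjugating by P, we get:

e^{tB} =
  [-t^2*exp(-3*t)/2 + exp(-3*t), t*exp(-3*t), -t^2*exp(-3*t)/2]
  [-t*exp(-3*t), exp(-3*t), -t*exp(-3*t)]
  [t^2*exp(-3*t)/2, -t*exp(-3*t), t^2*exp(-3*t)/2 + exp(-3*t)]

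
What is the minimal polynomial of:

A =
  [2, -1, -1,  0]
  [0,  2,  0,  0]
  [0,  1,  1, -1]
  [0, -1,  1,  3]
x^3 - 6*x^2 + 12*x - 8

The characteristic polynomial is χ_A(x) = (x - 2)^4, so the eigenvalues are known. The minimal polynomial is
  m_A(x) = Π_λ (x − λ)^{k_λ}
where k_λ is the size of the *largest* Jordan block for λ (equivalently, the smallest k with (A − λI)^k v = 0 for every generalised eigenvector v of λ).

  λ = 2: largest Jordan block has size 3, contributing (x − 2)^3

So m_A(x) = (x - 2)^3 = x^3 - 6*x^2 + 12*x - 8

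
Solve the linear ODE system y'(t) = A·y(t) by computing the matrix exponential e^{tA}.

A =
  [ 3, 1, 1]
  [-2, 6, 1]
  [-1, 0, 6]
e^{tA} =
  [t^2*exp(5*t)/2 - 2*t*exp(5*t) + exp(5*t), -t^2*exp(5*t)/2 + t*exp(5*t), t*exp(5*t)]
  [t^2*exp(5*t)/2 - 2*t*exp(5*t), -t^2*exp(5*t)/2 + t*exp(5*t) + exp(5*t), t*exp(5*t)]
  [t^2*exp(5*t)/2 - t*exp(5*t), -t^2*exp(5*t)/2, t*exp(5*t) + exp(5*t)]

Strategy: write A = P · J · P⁻¹ where J is a Jordan canonical form, so e^{tA} = P · e^{tJ} · P⁻¹, and e^{tJ} can be computed block-by-block.

A has Jordan form
J =
  [5, 1, 0]
  [0, 5, 1]
  [0, 0, 5]
(up to reordering of blocks).

Per-block formulas:
  For a 3×3 Jordan block J_3(5): exp(t · J_3(5)) = e^(5t)·(I + t·N + (t^2/2)·N^2), where N is the 3×3 nilpotent shift.

After assembling e^{tJ} and conjugating by P, we get:

e^{tA} =
  [t^2*exp(5*t)/2 - 2*t*exp(5*t) + exp(5*t), -t^2*exp(5*t)/2 + t*exp(5*t), t*exp(5*t)]
  [t^2*exp(5*t)/2 - 2*t*exp(5*t), -t^2*exp(5*t)/2 + t*exp(5*t) + exp(5*t), t*exp(5*t)]
  [t^2*exp(5*t)/2 - t*exp(5*t), -t^2*exp(5*t)/2, t*exp(5*t) + exp(5*t)]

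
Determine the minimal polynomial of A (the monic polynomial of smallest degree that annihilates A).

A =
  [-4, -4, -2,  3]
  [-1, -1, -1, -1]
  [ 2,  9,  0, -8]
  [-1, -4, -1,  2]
x^4 + 3*x^3 - 6*x^2 - 28*x - 24

The characteristic polynomial is χ_A(x) = (x - 3)*(x + 2)^3, so the eigenvalues are known. The minimal polynomial is
  m_A(x) = Π_λ (x − λ)^{k_λ}
where k_λ is the size of the *largest* Jordan block for λ (equivalently, the smallest k with (A − λI)^k v = 0 for every generalised eigenvector v of λ).

  λ = -2: largest Jordan block has size 3, contributing (x + 2)^3
  λ = 3: largest Jordan block has size 1, contributing (x − 3)

So m_A(x) = (x - 3)*(x + 2)^3 = x^4 + 3*x^3 - 6*x^2 - 28*x - 24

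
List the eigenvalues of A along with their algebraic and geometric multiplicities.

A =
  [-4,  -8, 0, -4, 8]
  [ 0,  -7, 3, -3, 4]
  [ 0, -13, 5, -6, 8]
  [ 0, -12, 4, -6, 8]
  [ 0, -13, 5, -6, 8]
λ = -4: alg = 1, geom = 1; λ = 0: alg = 4, geom = 2

Step 1 — factor the characteristic polynomial to read off the algebraic multiplicities:
  χ_A(x) = x^4*(x + 4)

Step 2 — compute geometric multiplicities via the rank-nullity identity g(λ) = n − rank(A − λI):
  rank(A − (-4)·I) = 4, so dim ker(A − (-4)·I) = n − 4 = 1
  rank(A − (0)·I) = 3, so dim ker(A − (0)·I) = n − 3 = 2

Summary:
  λ = -4: algebraic multiplicity = 1, geometric multiplicity = 1
  λ = 0: algebraic multiplicity = 4, geometric multiplicity = 2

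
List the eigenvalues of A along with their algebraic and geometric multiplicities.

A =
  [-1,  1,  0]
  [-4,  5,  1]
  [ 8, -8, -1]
λ = 1: alg = 3, geom = 1

Step 1 — factor the characteristic polynomial to read off the algebraic multiplicities:
  χ_A(x) = (x - 1)^3

Step 2 — compute geometric multiplicities via the rank-nullity identity g(λ) = n − rank(A − λI):
  rank(A − (1)·I) = 2, so dim ker(A − (1)·I) = n − 2 = 1

Summary:
  λ = 1: algebraic multiplicity = 3, geometric multiplicity = 1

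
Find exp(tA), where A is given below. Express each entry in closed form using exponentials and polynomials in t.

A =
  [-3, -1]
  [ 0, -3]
e^{tA} =
  [exp(-3*t), -t*exp(-3*t)]
  [0, exp(-3*t)]

Strategy: write A = P · J · P⁻¹ where J is a Jordan canonical form, so e^{tA} = P · e^{tJ} · P⁻¹, and e^{tJ} can be computed block-by-block.

A has Jordan form
J =
  [-3,  1]
  [ 0, -3]
(up to reordering of blocks).

Per-block formulas:
  For a 2×2 Jordan block J_2(-3): exp(t · J_2(-3)) = e^(-3t)·(I + t·N), where N is the 2×2 nilpotent shift.

After assembling e^{tJ} and conjugating by P, we get:

e^{tA} =
  [exp(-3*t), -t*exp(-3*t)]
  [0, exp(-3*t)]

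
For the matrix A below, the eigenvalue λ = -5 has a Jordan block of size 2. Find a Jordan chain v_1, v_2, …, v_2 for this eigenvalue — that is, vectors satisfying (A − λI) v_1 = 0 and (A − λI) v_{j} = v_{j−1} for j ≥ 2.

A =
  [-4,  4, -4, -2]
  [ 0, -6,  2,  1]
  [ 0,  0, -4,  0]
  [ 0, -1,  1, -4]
A Jordan chain for λ = -5 of length 2:
v_1 = (-2, 1, 0, 1)ᵀ
v_2 = (2, -1, 0, 0)ᵀ

Let N = A − (-5)·I. We want v_2 with N^2 v_2 = 0 but N^1 v_2 ≠ 0; then v_{j-1} := N · v_j for j = 2, …, 2.

Pick v_2 = (2, -1, 0, 0)ᵀ.
Then v_1 = N · v_2 = (-2, 1, 0, 1)ᵀ.

Sanity check: (A − (-5)·I) v_1 = (0, 0, 0, 0)ᵀ = 0. ✓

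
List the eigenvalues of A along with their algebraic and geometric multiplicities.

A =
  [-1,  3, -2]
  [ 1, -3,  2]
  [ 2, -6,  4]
λ = 0: alg = 3, geom = 2

Step 1 — factor the characteristic polynomial to read off the algebraic multiplicities:
  χ_A(x) = x^3

Step 2 — compute geometric multiplicities via the rank-nullity identity g(λ) = n − rank(A − λI):
  rank(A − (0)·I) = 1, so dim ker(A − (0)·I) = n − 1 = 2

Summary:
  λ = 0: algebraic multiplicity = 3, geometric multiplicity = 2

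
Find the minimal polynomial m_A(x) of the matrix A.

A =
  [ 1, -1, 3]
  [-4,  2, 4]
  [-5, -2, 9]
x^3 - 12*x^2 + 48*x - 64

The characteristic polynomial is χ_A(x) = (x - 4)^3, so the eigenvalues are known. The minimal polynomial is
  m_A(x) = Π_λ (x − λ)^{k_λ}
where k_λ is the size of the *largest* Jordan block for λ (equivalently, the smallest k with (A − λI)^k v = 0 for every generalised eigenvector v of λ).

  λ = 4: largest Jordan block has size 3, contributing (x − 4)^3

So m_A(x) = (x - 4)^3 = x^3 - 12*x^2 + 48*x - 64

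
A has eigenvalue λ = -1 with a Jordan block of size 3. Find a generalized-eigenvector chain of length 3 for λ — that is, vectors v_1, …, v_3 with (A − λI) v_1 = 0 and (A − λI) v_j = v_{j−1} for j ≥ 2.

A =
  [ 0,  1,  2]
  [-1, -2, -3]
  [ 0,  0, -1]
A Jordan chain for λ = -1 of length 3:
v_1 = (-1, 1, 0)ᵀ
v_2 = (2, -3, 0)ᵀ
v_3 = (0, 0, 1)ᵀ

Let N = A − (-1)·I. We want v_3 with N^3 v_3 = 0 but N^2 v_3 ≠ 0; then v_{j-1} := N · v_j for j = 3, …, 2.

Pick v_3 = (0, 0, 1)ᵀ.
Then v_2 = N · v_3 = (2, -3, 0)ᵀ.
Then v_1 = N · v_2 = (-1, 1, 0)ᵀ.

Sanity check: (A − (-1)·I) v_1 = (0, 0, 0)ᵀ = 0. ✓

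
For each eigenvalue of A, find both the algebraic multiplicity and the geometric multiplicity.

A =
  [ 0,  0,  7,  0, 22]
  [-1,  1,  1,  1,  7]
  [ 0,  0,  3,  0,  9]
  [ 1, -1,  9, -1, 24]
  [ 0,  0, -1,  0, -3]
λ = 0: alg = 5, geom = 2

Step 1 — factor the characteristic polynomial to read off the algebraic multiplicities:
  χ_A(x) = x^5

Step 2 — compute geometric multiplicities via the rank-nullity identity g(λ) = n − rank(A − λI):
  rank(A − (0)·I) = 3, so dim ker(A − (0)·I) = n − 3 = 2

Summary:
  λ = 0: algebraic multiplicity = 5, geometric multiplicity = 2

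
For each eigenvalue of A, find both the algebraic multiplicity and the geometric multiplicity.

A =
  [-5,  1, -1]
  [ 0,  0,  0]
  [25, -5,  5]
λ = 0: alg = 3, geom = 2

Step 1 — factor the characteristic polynomial to read off the algebraic multiplicities:
  χ_A(x) = x^3

Step 2 — compute geometric multiplicities via the rank-nullity identity g(λ) = n − rank(A − λI):
  rank(A − (0)·I) = 1, so dim ker(A − (0)·I) = n − 1 = 2

Summary:
  λ = 0: algebraic multiplicity = 3, geometric multiplicity = 2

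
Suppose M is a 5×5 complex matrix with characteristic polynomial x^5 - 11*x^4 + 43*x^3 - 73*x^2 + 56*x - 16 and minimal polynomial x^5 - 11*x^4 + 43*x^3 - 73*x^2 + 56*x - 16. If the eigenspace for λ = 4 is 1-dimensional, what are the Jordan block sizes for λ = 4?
Block sizes for λ = 4: [2]

Step 1 — from the characteristic polynomial, algebraic multiplicity of λ = 4 is 2. From dim ker(M − (4)·I) = 1, there are exactly 1 Jordan blocks for λ = 4.
Step 2 — from the minimal polynomial, the factor (x − 4)^2 tells us the largest block for λ = 4 has size 2.
Step 3 — with total size 2, 1 blocks, and largest block 2, the block sizes (in nonincreasing order) are [2].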